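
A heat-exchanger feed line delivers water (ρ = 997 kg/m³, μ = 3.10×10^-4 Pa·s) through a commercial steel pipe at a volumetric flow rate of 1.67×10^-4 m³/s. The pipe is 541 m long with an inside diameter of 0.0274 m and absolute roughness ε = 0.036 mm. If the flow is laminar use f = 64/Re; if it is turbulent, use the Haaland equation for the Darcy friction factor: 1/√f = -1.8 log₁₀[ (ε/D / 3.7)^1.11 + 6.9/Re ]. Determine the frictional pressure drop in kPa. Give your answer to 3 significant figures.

Cross-sectional area A = πD²/4 = π(0.0274)²/4 = 0.0005896 m²; mean velocity V = Q/A = 0.000167/0.0005896 = 0.2832 m/s.
Reynolds number Re = ρVD/μ = 997 · 0.2832 · 0.0274 / 0.00031 = 2.496e+04.
Re > 4000 → turbulent. Relative roughness ε/D = 3.6e-05/0.0274 = 0.00131. Haaland: 1/√f = -1.8 log₁₀[(0.00131/3.7)^1.11 + 6.9/2.496e+04] = -1.8 log₁₀[0.000148 + 0.000276] = 6.069, so f = 0.02715.
Darcy-Weisbach: ΔP = f(L/D)(ρV²/2) = 0.02715·(541/0.0274)·(997·0.2832²/2) = 0.02715·1.974e+04·39.99 = 2.143e+04 Pa.
ΔP = 2.143e+04 Pa = 21.4 kPa.

ΔP ≈ 21.4 kPa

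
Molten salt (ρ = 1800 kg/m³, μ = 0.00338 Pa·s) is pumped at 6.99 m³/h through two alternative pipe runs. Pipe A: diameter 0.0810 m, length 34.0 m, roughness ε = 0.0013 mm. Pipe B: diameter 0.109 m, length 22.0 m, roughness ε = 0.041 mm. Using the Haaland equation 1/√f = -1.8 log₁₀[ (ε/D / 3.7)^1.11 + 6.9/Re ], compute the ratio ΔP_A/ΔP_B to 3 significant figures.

Pipe A: V = Q/A = 0.001942/0.005153 = 0.3768 m/s; Re = 1.625e+04; ε/D = 1.6e-05; Haaland → f = 0.02716; ΔP_A = f(L/D)(ρV²/2) = 1457 Pa.
Pipe B: V = Q/A = 0.001942/0.009331 = 0.2081 m/s; Re = 1.208e+04; ε/D = 0.000376; Haaland → f = 0.02984; ΔP_B = f(L/D)(ρV²/2) = 234.7 Pa.
ΔP_A/ΔP_B = 1457/234.7 = 6.21.

ΔP_A/ΔP_B ≈ 6.21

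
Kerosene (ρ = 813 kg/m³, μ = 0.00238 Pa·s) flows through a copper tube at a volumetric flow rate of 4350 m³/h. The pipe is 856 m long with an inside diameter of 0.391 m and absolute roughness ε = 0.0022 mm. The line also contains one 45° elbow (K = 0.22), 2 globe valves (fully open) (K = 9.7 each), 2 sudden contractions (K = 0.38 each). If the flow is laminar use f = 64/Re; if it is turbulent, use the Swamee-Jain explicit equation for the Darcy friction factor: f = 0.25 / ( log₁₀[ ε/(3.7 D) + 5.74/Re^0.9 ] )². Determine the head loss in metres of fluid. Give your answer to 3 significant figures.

h_f ≈ 232 m

Q = 4350 m³/h = 4350/3600 = 1.208 m³/s.
Cross-sectional area A = πD²/4 = π(0.391)²/4 = 0.1201 m²; mean velocity V = Q/A = 1.208/0.1201 = 10.06 m/s.
Reynolds number Re = ρVD/μ = 813 · 10.06 · 0.391 / 0.00238 = 1.344e+06.
Re > 4000 → turbulent. Relative roughness ε/D = 2.2e-06/0.391 = 5.63e-06. Swamee-Jain: f = 0.25/(log₁₀[5.63e-06/3.7 + 5.74/1.344e+06^0.9])² = 0.25/(log₁₀[1.52e-06 + 1.75e-05])² = 0.25/(-4.721)² = 0.01122.
Total minor-loss coefficient ΣK = 1·0.22 + 2·9.7 + 2·0.38 = 20.4.
ΔP = [f·L/D + ΣK]·(ρV²/2) = [0.01122·856/0.391 + 20.4]·(813·10.06²/2) = [24.56 + 20.4]·4.117e+04 = 1.85e+06 Pa.
Head loss h_f = ΔP/(ρg) = 1.85e+06/(813·9.81) = 232 m.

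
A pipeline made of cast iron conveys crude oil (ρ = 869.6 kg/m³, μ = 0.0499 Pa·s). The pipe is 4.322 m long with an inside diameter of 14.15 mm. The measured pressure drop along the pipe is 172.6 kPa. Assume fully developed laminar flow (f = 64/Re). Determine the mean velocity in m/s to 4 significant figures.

V ≈ 5.007 m/s

For laminar flow, f = 64/Re with Re = ρVD/μ, so Darcy-Weisbach reduces to ΔP = 32μLV/D². Solving for V: V = ΔP·D²/(32μL) = 1.726e+05·(0.01415)²/(32·0.0499·4.322) = 5.007 m/s.
Check: Re = ρVD/μ = 869.6·5.007·0.01415/0.0499 = 1235 < 2300, so the laminar assumption holds.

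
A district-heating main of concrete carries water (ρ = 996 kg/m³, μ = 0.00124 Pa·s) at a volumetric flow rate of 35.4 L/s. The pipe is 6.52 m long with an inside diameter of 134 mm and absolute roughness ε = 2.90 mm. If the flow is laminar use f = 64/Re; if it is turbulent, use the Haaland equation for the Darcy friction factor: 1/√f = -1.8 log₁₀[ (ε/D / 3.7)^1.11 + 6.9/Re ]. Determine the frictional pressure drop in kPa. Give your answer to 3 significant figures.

ΔP ≈ 7.69 kPa

Q = 35.4 L/s = 35.4/1000 = 0.0354 m³/s.
Cross-sectional area A = πD²/4 = π(0.134)²/4 = 0.0141 m²; mean velocity V = Q/A = 0.0354/0.0141 = 2.51 m/s.
Reynolds number Re = ρVD/μ = 996 · 2.51 · 0.134 / 0.00124 = 2.702e+05.
Re > 4000 → turbulent. Relative roughness ε/D = 0.0029/0.134 = 0.0216. Haaland: 1/√f = -1.8 log₁₀[(0.0216/3.7)^1.11 + 6.9/2.702e+05] = -1.8 log₁₀[0.00332 + 2.55e-05] = 4.455, so f = 0.05038.
Darcy-Weisbach: ΔP = f(L/D)(ρV²/2) = 0.05038·(6.52/0.134)·(996·2.51²/2) = 0.05038·48.66·3138 = 7692 Pa.
ΔP = 7692 Pa = 7.69 kPa.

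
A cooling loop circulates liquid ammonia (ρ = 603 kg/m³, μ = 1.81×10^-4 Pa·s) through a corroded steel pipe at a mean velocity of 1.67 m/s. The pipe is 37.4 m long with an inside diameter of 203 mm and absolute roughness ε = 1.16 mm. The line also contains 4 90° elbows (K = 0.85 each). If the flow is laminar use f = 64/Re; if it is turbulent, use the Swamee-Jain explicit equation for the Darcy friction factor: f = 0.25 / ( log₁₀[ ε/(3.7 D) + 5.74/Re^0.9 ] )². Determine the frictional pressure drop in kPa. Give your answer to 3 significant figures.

ΔP ≈ 7.78 kPa

Reynolds number Re = ρVD/μ = 603 · 1.67 · 0.203 / 0.000181 = 1.129e+06.
Re > 4000 → turbulent. Relative roughness ε/D = 0.00116/0.203 = 0.00571. Swamee-Jain: f = 0.25/(log₁₀[0.00571/3.7 + 5.74/1.129e+06^0.9])² = 0.25/(log₁₀[0.00154 + 2.05e-05])² = 0.25/(-2.806)² = 0.03176.
Total minor-loss coefficient ΣK = 4·0.85 = 3.4.
ΔP = [f·L/D + ΣK]·(ρV²/2) = [0.03176·37.4/0.203 + 3.4]·(603·1.67²/2) = [5.852 + 3.4]·840.9 = 7779 Pa.
ΔP = 7779 Pa = 7.78 kPa.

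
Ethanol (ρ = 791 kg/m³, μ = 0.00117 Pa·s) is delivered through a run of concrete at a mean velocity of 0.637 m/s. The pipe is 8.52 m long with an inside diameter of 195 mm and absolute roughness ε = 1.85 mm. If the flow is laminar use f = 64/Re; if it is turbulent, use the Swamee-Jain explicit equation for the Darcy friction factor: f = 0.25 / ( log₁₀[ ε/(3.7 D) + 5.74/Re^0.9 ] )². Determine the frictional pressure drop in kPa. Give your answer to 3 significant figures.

ΔP ≈ 0.268 kPa

Reynolds number Re = ρVD/μ = 791 · 0.637 · 0.195 / 0.00117 = 8.398e+04.
Re > 4000 → turbulent. Relative roughness ε/D = 0.00185/0.195 = 0.00949. Swamee-Jain: f = 0.25/(log₁₀[0.00949/3.7 + 5.74/8.398e+04^0.9])² = 0.25/(log₁₀[0.00256 + 0.000212])² = 0.25/(-2.557)² = 0.03825.
Darcy-Weisbach: ΔP = f(L/D)(ρV²/2) = 0.03825·(8.52/0.195)·(791·0.637²/2) = 0.03825·43.69·160.5 = 268.2 Pa.
ΔP = 268.2 Pa = 0.268 kPa.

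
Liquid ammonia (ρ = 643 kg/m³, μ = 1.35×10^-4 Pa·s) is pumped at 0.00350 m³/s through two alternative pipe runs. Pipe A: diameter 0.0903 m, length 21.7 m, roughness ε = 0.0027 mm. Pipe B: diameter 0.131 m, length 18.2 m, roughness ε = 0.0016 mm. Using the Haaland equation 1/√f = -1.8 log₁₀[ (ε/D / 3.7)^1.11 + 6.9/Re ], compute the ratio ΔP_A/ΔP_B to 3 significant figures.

Pipe A: V = Q/A = 0.0035/0.006404 = 0.5465 m/s; Re = 2.351e+05; ε/D = 2.99e-05; Haaland → f = 0.01524; ΔP_A = f(L/D)(ρV²/2) = 351.6 Pa.
Pipe B: V = Q/A = 0.0035/0.01348 = 0.2597 m/s; Re = 1.62e+05; ε/D = 1.22e-05; Haaland → f = 0.01622; ΔP_B = f(L/D)(ρV²/2) = 48.85 Pa.
ΔP_A/ΔP_B = 351.6/48.85 = 7.20.

ΔP_A/ΔP_B ≈ 7.20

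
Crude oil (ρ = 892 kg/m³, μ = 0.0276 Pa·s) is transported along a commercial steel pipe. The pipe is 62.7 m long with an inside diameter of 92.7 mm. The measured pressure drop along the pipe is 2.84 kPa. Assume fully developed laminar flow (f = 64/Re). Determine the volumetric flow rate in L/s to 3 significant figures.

For laminar flow, f = 64/Re with Re = ρVD/μ, so Darcy-Weisbach reduces to ΔP = 32μLV/D². Solving for V: V = ΔP·D²/(32μL) = 2840·(0.0927)²/(32·0.0276·62.7) = 0.4407 m/s.
Check: Re = ρVD/μ = 892·0.4407·0.0927/0.0276 = 1320 < 2300, so the laminar assumption holds.
Q = V·A = 0.4407·(π/4·0.0927²) = 0.002974 m³/s = 2.97 L/s.

Q ≈ 2.97 L/s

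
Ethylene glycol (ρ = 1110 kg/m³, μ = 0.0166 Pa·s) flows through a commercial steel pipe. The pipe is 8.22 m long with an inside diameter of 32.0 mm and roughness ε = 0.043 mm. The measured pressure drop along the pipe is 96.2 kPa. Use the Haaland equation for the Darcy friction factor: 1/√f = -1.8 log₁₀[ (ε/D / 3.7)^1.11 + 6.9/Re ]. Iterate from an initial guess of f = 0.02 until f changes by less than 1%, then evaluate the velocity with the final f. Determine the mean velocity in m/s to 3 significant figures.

V ≈ 4.53 m/s

Rearranging Darcy-Weisbach: V = √(2·ΔP·D/(f·L·ρ)). With ε/D = 4.3e-05/0.032 = 0.00134, iterate starting from f = 0.02:
  f = 0.02 → V = √(2·9.62e+04·0.032/(0.02·8.22·1110)) = 5.809 m/s; Re = ρVD/μ = 1.243e+04; f → 0.0311
  f = 0.0311 → V = 4.658 m/s; Re = 9968; f → 0.03267
  f = 0.03267 → V = 4.545 m/s; Re = 9724; f → 0.03286
Converged (Δf/f < 1%). With the final f = 0.03286: V = √(2·9.62e+04·0.032/(0.03286·8.22·1110)) = 4.532 m/s.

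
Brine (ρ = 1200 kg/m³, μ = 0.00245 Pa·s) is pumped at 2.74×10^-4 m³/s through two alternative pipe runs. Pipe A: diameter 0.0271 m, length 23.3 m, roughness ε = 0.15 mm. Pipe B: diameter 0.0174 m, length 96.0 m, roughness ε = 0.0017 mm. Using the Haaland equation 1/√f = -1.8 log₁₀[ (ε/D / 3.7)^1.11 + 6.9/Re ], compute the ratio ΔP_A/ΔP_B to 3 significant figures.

ΔP_A/ΔP_B ≈ 0.0350

Pipe A: V = Q/A = 0.000274/0.0005768 = 0.475 m/s; Re = 6305; ε/D = 0.00554; Haaland → f = 0.04115; ΔP_A = f(L/D)(ρV²/2) = 4791 Pa.
Pipe B: V = Q/A = 0.000274/0.0002378 = 1.152 m/s; Re = 9820; ε/D = 9.77e-05; Haaland → f = 0.03114; ΔP_B = f(L/D)(ρV²/2) = 1.369e+05 Pa.
ΔP_A/ΔP_B = 4791/1.369e+05 = 0.0350.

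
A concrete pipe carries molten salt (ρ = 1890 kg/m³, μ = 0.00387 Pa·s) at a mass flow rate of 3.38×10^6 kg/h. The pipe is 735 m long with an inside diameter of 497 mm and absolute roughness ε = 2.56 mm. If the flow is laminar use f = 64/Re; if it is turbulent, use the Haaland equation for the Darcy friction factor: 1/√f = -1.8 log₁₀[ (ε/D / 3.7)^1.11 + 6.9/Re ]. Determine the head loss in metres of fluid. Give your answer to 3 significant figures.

ṁ = 3.38×10^6 kg/h = 3.38×10^6/3600 = 938.9 kg/s.
A = πD²/4 = π(0.497)²/4 = 0.194 m²; mean velocity V = ṁ/(ρA) = 938.9/(1890 · 0.194) = 2.561 m/s.
Reynolds number Re = ρVD/μ = 1890 · 2.561 · 0.497 / 0.00387 = 6.215e+05.
Re > 4000 → turbulent. Relative roughness ε/D = 0.00256/0.497 = 0.00515. Haaland: 1/√f = -1.8 log₁₀[(0.00515/3.7)^1.11 + 6.9/6.215e+05] = -1.8 log₁₀[0.000675 + 1.11e-05] = 5.694, so f = 0.03084.
Darcy-Weisbach: ΔP = f(L/D)(ρV²/2) = 0.03084·(735/0.497)·(1890·2.561²/2) = 0.03084·1479·6196 = 2.826e+05 Pa.
Head loss h_f = ΔP/(ρg) = 2.826e+05/(1890·9.81) = 15.2 m.

h_f ≈ 15.2 m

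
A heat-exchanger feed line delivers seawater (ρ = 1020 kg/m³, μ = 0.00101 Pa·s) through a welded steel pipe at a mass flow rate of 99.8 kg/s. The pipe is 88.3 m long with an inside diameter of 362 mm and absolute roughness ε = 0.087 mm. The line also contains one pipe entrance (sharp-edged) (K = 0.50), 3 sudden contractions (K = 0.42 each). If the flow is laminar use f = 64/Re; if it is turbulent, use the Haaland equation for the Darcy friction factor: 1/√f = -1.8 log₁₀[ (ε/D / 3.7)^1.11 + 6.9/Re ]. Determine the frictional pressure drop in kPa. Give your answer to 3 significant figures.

ΔP ≈ 2.63 kPa

A = πD²/4 = π(0.362)²/4 = 0.1029 m²; mean velocity V = ṁ/(ρA) = 99.8/(1020 · 0.1029) = 0.9507 m/s.
Reynolds number Re = ρVD/μ = 1020 · 0.9507 · 0.362 / 0.00101 = 3.475e+05.
Re > 4000 → turbulent. Relative roughness ε/D = 8.7e-05/0.362 = 0.00024. Haaland: 1/√f = -1.8 log₁₀[(0.00024/3.7)^1.11 + 6.9/3.475e+05] = -1.8 log₁₀[2.25e-05 + 1.99e-05] = 7.872, so f = 0.01614.
Total minor-loss coefficient ΣK = 1·0.5 + 3·0.42 = 1.76.
ΔP = [f·L/D + ΣK]·(ρV²/2) = [0.01614·88.3/0.362 + 1.76]·(1020·0.9507²/2) = [3.936 + 1.76]·460.9 = 2626 Pa.
ΔP = 2626 Pa = 2.63 kPa.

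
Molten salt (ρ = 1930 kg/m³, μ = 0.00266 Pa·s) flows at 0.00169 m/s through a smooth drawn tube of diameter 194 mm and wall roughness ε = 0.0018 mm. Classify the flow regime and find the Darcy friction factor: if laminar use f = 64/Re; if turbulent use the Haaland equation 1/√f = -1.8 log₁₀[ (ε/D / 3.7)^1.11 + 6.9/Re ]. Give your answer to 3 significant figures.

Re = ρVD/μ = 1930·0.00169·0.194/0.00266 = 237.9.
Re < 2300 → laminar, so f = 64/Re = 0.269 (roughness is irrelevant in laminar flow).

f ≈ 0.269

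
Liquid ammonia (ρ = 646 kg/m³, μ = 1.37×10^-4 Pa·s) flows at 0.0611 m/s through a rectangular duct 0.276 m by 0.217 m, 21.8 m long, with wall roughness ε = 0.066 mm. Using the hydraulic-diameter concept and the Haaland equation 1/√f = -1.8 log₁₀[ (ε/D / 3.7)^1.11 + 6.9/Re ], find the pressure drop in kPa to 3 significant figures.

ΔP ≈ 0.00219 kPa

Hydraulic diameter D_h = 4A/P = 4·(0.276·0.217)/(2·(0.276+0.217)) = 0.2396/0.986 = 0.243 m.
Re = ρVD_h/μ = 646·0.0611·0.243/0.000137 = 7e+04.
ε/D_h = 6.6e-05/0.243 = 0.000272; Haaland gives 1/√f = -1.8 log₁₀[2.58e-05+9.86e-05] = 7.03, so f = 0.02024.
ΔP = f(L/D_h)(ρV²/2) = 0.02024·21.8/0.243·1.206 = 2.189 Pa.
ΔP = 0.00219 kPa.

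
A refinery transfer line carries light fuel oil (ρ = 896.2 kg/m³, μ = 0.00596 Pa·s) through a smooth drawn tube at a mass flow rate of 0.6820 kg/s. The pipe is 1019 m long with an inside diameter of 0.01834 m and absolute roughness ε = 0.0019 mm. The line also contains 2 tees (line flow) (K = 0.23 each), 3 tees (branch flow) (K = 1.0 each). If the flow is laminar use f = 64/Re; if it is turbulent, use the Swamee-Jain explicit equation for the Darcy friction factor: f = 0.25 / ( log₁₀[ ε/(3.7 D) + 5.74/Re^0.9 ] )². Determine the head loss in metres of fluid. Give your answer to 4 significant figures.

h_f ≈ 781.5 m

A = πD²/4 = π(0.01834)²/4 = 0.0002642 m²; mean velocity V = ṁ/(ρA) = 0.682/(896.2 · 0.0002642) = 2.881 m/s.
Reynolds number Re = ρVD/μ = 896.2 · 2.881 · 0.01834 / 0.00596 = 7944.
Re > 4000 → turbulent. Relative roughness ε/D = 1.9e-06/0.01834 = 0.000104. Swamee-Jain: f = 0.25/(log₁₀[0.000104/3.7 + 5.74/7944^0.9])² = 0.25/(log₁₀[2.8e-05 + 0.00177])² = 0.25/(-2.744)² = 0.03319.
Total minor-loss coefficient ΣK = 2·0.23 + 3·1 = 3.46.
ΔP = [f·L/D + ΣK]·(ρV²/2) = [0.03319·1019/0.01834 + 3.46]·(896.2·2.881²/2) = [1844 + 3.46]·3718 = 6.871e+06 Pa.
Head loss h_f = ΔP/(ρg) = 6.871e+06/(896.2·9.81) = 781.5 m.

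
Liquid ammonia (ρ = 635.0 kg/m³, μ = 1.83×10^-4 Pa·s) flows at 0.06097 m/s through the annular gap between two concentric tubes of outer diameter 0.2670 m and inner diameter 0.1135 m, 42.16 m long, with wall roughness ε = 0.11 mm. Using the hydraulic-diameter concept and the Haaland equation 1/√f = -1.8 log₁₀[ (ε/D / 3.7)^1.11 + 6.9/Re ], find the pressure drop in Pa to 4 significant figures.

Hydraulic diameter D_h = 4A/P = D_o - D_i = 0.267 - 0.1135 = 0.1535 m.
Re = ρVD_h/μ = 635·0.06097·0.1535/0.000183 = 3.247e+04.
ε/D_h = 0.00011/0.1535 = 0.000717; Haaland gives 1/√f = -1.8 log₁₀[7.56e-05+0.000212] = 6.373, so f = 0.02462.
ΔP = f(L/D_h)(ρV²/2) = 0.02462·42.16/0.1535·1.18 = 7.982 Pa.

ΔP ≈ 7.982 Pa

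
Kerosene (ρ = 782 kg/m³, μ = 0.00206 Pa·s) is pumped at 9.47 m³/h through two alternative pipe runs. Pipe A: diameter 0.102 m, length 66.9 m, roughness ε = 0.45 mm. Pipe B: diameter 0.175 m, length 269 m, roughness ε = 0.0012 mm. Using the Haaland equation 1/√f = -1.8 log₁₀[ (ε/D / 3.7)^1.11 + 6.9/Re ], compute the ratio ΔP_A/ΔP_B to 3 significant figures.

ΔP_A/ΔP_B ≈ 3.88

Pipe A: V = Q/A = 0.002631/0.008171 = 0.3219 m/s; Re = 1.247e+04; ε/D = 0.00441; Haaland → f = 0.03547; ΔP_A = f(L/D)(ρV²/2) = 942.6 Pa.
Pipe B: V = Q/A = 0.002631/0.02405 = 0.1094 m/s; Re = 7265; ε/D = 6.86e-06; Haaland → f = 0.03379; ΔP_B = f(L/D)(ρV²/2) = 242.9 Pa.
ΔP_A/ΔP_B = 942.6/242.9 = 3.88.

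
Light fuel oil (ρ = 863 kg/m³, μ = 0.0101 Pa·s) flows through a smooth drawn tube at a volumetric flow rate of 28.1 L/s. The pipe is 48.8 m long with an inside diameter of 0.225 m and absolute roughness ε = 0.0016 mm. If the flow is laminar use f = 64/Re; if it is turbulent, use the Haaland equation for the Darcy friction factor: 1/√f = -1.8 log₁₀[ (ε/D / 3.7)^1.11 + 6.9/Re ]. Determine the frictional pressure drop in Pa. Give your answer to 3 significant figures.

ΔP ≈ 1330 Pa

Q = 28.1 L/s = 28.1/1000 = 0.0281 m³/s.
Cross-sectional area A = πD²/4 = π(0.225)²/4 = 0.03976 m²; mean velocity V = Q/A = 0.0281/0.03976 = 0.7067 m/s.
Reynolds number Re = ρVD/μ = 863 · 0.7067 · 0.225 / 0.0101 = 1.359e+04.
Re > 4000 → turbulent. Relative roughness ε/D = 1.6e-06/0.225 = 7.11e-06. Haaland: 1/√f = -1.8 log₁₀[(7.11e-06/3.7)^1.11 + 6.9/1.359e+04] = -1.8 log₁₀[4.52e-07 + 0.000508] = 5.929, so f = 0.02845.
Darcy-Weisbach: ΔP = f(L/D)(ρV²/2) = 0.02845·(48.8/0.225)·(863·0.7067²/2) = 0.02845·216.9·215.5 = 1330 Pa.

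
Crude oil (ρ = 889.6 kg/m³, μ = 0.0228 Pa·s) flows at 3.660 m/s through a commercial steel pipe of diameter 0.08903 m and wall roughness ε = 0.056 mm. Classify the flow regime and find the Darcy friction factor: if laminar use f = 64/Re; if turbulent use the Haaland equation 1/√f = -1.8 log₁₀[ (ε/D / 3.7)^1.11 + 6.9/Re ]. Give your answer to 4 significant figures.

Re = ρVD/μ = 889.6·3.66·0.08903/0.0228 = 1.271e+04.
Re > 4000 → turbulent. ε/D = 5.6e-05/0.08903 = 0.000629; Haaland: 1/√f = -1.8 log₁₀[6.54e-05 + 0.000543] = 5.789, so f = 0.02984.

f ≈ 0.02984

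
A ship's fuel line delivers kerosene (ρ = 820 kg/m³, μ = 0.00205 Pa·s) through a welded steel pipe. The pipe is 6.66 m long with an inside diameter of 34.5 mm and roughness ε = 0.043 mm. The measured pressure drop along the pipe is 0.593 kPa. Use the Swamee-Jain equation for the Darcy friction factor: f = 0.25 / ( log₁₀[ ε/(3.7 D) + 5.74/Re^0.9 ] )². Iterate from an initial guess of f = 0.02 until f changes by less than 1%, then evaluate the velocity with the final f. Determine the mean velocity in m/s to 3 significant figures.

Rearranging Darcy-Weisbach: V = √(2·ΔP·D/(f·L·ρ)). With ε/D = 4.3e-05/0.0345 = 0.00125, iterate starting from f = 0.02:
  f = 0.02 → V = √(2·593·0.0345/(0.02·6.66·820)) = 0.6121 m/s; Re = ρVD/μ = 8446; f → 0.0344
  f = 0.0344 → V = 0.4667 m/s; Re = 6440; f → 0.03682
  f = 0.03682 → V = 0.4511 m/s; Re = 6225; f → 0.03715
Converged (Δf/f < 1%). With the final f = 0.03715: V = √(2·593·0.0345/(0.03715·6.66·820)) = 0.4491 m/s.

V ≈ 0.449 m/s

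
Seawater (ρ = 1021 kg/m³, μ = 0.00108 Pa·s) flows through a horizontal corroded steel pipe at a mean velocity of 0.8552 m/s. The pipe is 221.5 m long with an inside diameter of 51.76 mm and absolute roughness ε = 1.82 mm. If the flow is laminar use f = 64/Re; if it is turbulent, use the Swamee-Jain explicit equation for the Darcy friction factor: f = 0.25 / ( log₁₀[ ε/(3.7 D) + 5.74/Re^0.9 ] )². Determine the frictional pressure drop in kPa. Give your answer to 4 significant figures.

ΔP ≈ 99.43 kPa

Reynolds number Re = ρVD/μ = 1021 · 0.8552 · 0.05176 / 0.00108 = 4.185e+04.
Re > 4000 → turbulent. Relative roughness ε/D = 0.00182/0.05176 = 0.0352. Swamee-Jain: f = 0.25/(log₁₀[0.0352/3.7 + 5.74/4.185e+04^0.9])² = 0.25/(log₁₀[0.0095 + 0.000398])² = 0.25/(-2.004)² = 0.06223.
Darcy-Weisbach: ΔP = f(L/D)(ρV²/2) = 0.06223·(221.5/0.05176)·(1021·0.8552²/2) = 0.06223·4279·373.4 = 9.943e+04 Pa.
ΔP = 9.943e+04 Pa = 99.43 kPa.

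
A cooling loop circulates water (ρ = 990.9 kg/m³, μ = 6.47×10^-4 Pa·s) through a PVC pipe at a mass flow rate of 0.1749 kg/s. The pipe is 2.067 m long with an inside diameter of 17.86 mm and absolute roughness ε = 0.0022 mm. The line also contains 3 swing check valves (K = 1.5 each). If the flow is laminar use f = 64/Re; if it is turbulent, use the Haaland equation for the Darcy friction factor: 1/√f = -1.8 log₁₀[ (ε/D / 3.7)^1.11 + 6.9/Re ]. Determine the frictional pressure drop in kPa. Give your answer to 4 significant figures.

ΔP ≈ 1.852 kPa

A = πD²/4 = π(0.01786)²/4 = 0.0002505 m²; mean velocity V = ṁ/(ρA) = 0.1749/(990.9 · 0.0002505) = 0.7045 m/s.
Reynolds number Re = ρVD/μ = 990.9 · 0.7045 · 0.01786 / 0.000647 = 1.927e+04.
Re > 4000 → turbulent. Relative roughness ε/D = 2.2e-06/0.01786 = 0.000123. Haaland: 1/√f = -1.8 log₁₀[(0.000123/3.7)^1.11 + 6.9/1.927e+04] = -1.8 log₁₀[1.07e-05 + 0.000358] = 6.18, so f = 0.02618.
Total minor-loss coefficient ΣK = 3·1.5 = 4.5.
ΔP = [f·L/D + ΣK]·(ρV²/2) = [0.02618·2.067/0.01786 + 4.5]·(990.9·0.7045²/2) = [3.03 + 4.5]·245.9 = 1852 Pa.
ΔP = 1852 Pa = 1.852 kPa.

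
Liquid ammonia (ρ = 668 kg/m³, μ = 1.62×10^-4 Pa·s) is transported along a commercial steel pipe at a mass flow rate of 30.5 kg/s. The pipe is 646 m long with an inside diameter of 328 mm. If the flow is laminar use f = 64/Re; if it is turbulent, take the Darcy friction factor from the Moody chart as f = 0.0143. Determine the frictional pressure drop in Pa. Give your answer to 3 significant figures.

ΔP ≈ 2750 Pa

A = πD²/4 = π(0.328)²/4 = 0.0845 m²; mean velocity V = ṁ/(ρA) = 30.5/(668 · 0.0845) = 0.5404 m/s.
Reynolds number Re = ρVD/μ = 668 · 0.5404 · 0.328 / 0.000162 = 7.308e+05.
Re > 4000 → turbulent; use the Moody-chart value f = 0.0143.
Darcy-Weisbach: ΔP = f(L/D)(ρV²/2) = 0.0143·(646/0.328)·(668·0.5404²/2) = 0.0143·1970·97.53 = 2747 Pa.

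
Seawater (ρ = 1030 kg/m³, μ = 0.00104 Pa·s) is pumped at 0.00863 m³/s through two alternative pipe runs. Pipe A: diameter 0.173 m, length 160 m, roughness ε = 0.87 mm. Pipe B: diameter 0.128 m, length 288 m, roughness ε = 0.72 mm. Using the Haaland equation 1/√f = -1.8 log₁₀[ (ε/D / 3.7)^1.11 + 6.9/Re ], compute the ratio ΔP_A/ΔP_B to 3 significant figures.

Pipe A: V = Q/A = 0.00863/0.02351 = 0.3671 m/s; Re = 6.29e+04; ε/D = 0.00503; Haaland → f = 0.03181; ΔP_A = f(L/D)(ρV²/2) = 2042 Pa.
Pipe B: V = Q/A = 0.00863/0.01287 = 0.6707 m/s; Re = 8.502e+04; ε/D = 0.00562; Haaland → f = 0.03247; ΔP_B = f(L/D)(ρV²/2) = 1.692e+04 Pa.
ΔP_A/ΔP_B = 2042/1.692e+04 = 0.121.

ΔP_A/ΔP_B ≈ 0.121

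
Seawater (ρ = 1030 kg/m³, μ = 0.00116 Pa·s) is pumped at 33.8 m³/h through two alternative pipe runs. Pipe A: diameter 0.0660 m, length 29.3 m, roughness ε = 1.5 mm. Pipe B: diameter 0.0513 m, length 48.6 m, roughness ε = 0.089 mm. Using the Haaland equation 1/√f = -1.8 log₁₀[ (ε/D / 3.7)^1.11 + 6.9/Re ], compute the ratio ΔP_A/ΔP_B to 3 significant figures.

Pipe A: V = Q/A = 0.009389/0.003421 = 2.744 m/s; Re = 1.608e+05; ε/D = 0.0227; Haaland → f = 0.05143; ΔP_A = f(L/D)(ρV²/2) = 8.856e+04 Pa.
Pipe B: V = Q/A = 0.009389/0.002067 = 4.542 m/s; Re = 2.069e+05; ε/D = 0.00173; Haaland → f = 0.02344; ΔP_B = f(L/D)(ρV²/2) = 2.36e+05 Pa.
ΔP_A/ΔP_B = 8.856e+04/2.36e+05 = 0.375.

ΔP_A/ΔP_B ≈ 0.375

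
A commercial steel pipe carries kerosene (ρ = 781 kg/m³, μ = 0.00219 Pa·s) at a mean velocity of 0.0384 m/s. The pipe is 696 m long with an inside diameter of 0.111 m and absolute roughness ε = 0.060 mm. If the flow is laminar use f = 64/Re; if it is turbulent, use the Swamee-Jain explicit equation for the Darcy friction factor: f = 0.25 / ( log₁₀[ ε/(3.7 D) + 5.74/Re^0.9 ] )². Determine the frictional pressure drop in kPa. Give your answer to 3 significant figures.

Reynolds number Re = ρVD/μ = 781 · 0.0384 · 0.111 / 0.00219 = 1520.
Re < 2300 → laminar flow, so f = 64/Re = 64/1520 = 0.0421 (the turbulent correlation is not needed).
Darcy-Weisbach: ΔP = f(L/D)(ρV²/2) = 0.0421·(696/0.111)·(781·0.0384²/2) = 0.0421·6270·0.5758 = 152 Pa.
ΔP = 152 Pa = 0.152 kPa.

ΔP ≈ 0.152 kPa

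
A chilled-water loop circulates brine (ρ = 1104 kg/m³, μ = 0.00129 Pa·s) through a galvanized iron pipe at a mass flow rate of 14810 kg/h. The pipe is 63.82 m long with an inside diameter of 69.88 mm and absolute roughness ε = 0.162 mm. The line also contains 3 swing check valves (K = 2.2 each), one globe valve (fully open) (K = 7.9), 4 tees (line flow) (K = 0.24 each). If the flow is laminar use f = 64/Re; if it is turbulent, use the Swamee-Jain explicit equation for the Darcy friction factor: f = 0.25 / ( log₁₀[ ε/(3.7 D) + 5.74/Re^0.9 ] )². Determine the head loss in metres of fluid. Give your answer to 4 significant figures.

ṁ = 14810 kg/h = 14810/3600 = 4.114 kg/s.
A = πD²/4 = π(0.06988)²/4 = 0.003835 m²; mean velocity V = ṁ/(ρA) = 4.114/(1104 · 0.003835) = 0.9716 m/s.
Reynolds number Re = ρVD/μ = 1104 · 0.9716 · 0.06988 / 0.00129 = 5.811e+04.
Re > 4000 → turbulent. Relative roughness ε/D = 0.000162/0.06988 = 0.00232. Swamee-Jain: f = 0.25/(log₁₀[0.00232/3.7 + 5.74/5.811e+04^0.9])² = 0.25/(log₁₀[0.000627 + 0.000296])² = 0.25/(-3.035)² = 0.02714.
Total minor-loss coefficient ΣK = 3·2.2 + 1·7.9 + 4·0.24 = 15.5.
ΔP = [f·L/D + ΣK]·(ρV²/2) = [0.02714·63.82/0.06988 + 15.5]·(1104·0.9716²/2) = [24.79 + 15.5]·521.1 = 2.097e+04 Pa.
Head loss h_f = ΔP/(ρg) = 2.097e+04/(1104·9.81) = 1.936 m.

h_f ≈ 1.936 m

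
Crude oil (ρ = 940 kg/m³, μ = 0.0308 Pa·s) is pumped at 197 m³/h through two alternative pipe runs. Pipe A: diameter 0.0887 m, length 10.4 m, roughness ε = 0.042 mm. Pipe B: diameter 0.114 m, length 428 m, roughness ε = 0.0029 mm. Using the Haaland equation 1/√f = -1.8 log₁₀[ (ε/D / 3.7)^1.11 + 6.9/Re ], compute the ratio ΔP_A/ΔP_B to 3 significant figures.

ΔP_A/ΔP_B ≈ 0.0830

Pipe A: V = Q/A = 0.05472/0.006179 = 8.856 m/s; Re = 2.397e+04; ε/D = 0.000474; Haaland → f = 0.02557; ΔP_A = f(L/D)(ρV²/2) = 1.105e+05 Pa.
Pipe B: V = Q/A = 0.05472/0.01021 = 5.361 m/s; Re = 1.865e+04; ε/D = 2.54e-05; Haaland → f = 0.02624; ΔP_B = f(L/D)(ρV²/2) = 1.331e+06 Pa.
ΔP_A/ΔP_B = 1.105e+05/1.331e+06 = 0.0830.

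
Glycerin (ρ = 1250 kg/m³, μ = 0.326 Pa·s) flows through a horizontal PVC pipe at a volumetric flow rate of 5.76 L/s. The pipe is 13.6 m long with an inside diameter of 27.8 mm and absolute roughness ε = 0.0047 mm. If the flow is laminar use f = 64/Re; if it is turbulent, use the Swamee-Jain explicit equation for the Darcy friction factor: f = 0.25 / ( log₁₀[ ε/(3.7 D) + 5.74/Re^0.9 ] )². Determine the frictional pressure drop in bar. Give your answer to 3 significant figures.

Q = 5.76 L/s = 5.76/1000 = 0.00576 m³/s.
Cross-sectional area A = πD²/4 = π(0.0278)²/4 = 0.000607 m²; mean velocity V = Q/A = 0.00576/0.000607 = 9.489 m/s.
Reynolds number Re = ρVD/μ = 1250 · 9.489 · 0.0278 / 0.326 = 1012.
Re < 2300 → laminar flow, so f = 64/Re = 64/1012 = 0.06327 (the turbulent correlation is not needed).
Darcy-Weisbach: ΔP = f(L/D)(ρV²/2) = 0.06327·(13.6/0.0278)·(1250·9.489²/2) = 0.06327·489.2·5.628e+04 = 1.742e+06 Pa.
ΔP = 1.742e+06 Pa = 17.4 bar.

ΔP ≈ 17.4 bar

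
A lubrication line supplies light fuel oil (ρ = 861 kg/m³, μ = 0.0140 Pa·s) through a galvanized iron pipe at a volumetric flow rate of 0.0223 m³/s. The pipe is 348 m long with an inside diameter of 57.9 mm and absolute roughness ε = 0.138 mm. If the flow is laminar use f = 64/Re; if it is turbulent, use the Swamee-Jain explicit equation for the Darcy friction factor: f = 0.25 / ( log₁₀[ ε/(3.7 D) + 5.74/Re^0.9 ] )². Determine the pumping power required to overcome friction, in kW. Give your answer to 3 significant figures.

Cross-sectional area A = πD²/4 = π(0.0579)²/4 = 0.002633 m²; mean velocity V = Q/A = 0.0223/0.002633 = 8.47 m/s.
Reynolds number Re = ρVD/μ = 861 · 8.47 · 0.0579 / 0.014 = 3.016e+04.
Re > 4000 → turbulent. Relative roughness ε/D = 0.000138/0.0579 = 0.00238. Swamee-Jain: f = 0.25/(log₁₀[0.00238/3.7 + 5.74/3.016e+04^0.9])² = 0.25/(log₁₀[0.000644 + 0.000534])² = 0.25/(-2.929)² = 0.02914.
Darcy-Weisbach: ΔP = f(L/D)(ρV²/2) = 0.02914·(348/0.0579)·(861·8.47²/2) = 0.02914·6010·3.088e+04 = 5.409e+06 Pa.
Pumping power P = QΔP = 0.0223·5.409e+06 = 120600 W = 121 kW.

P ≈ 121 kW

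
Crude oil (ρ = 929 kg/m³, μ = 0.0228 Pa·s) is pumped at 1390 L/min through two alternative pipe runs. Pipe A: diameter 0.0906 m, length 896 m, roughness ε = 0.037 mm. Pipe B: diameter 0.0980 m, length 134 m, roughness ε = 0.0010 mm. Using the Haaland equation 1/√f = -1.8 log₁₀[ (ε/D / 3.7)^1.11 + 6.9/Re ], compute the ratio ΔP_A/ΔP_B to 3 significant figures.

Pipe A: V = Q/A = 0.02317/0.006447 = 3.593 m/s; Re = 1.327e+04; ε/D = 0.000408; Haaland → f = 0.0292; ΔP_A = f(L/D)(ρV²/2) = 1.732e+06 Pa.
Pipe B: V = Q/A = 0.02317/0.007543 = 3.071 m/s; Re = 1.226e+04; ε/D = 1.02e-05; Haaland → f = 0.02923; ΔP_B = f(L/D)(ρV²/2) = 1.751e+05 Pa.
ΔP_A/ΔP_B = 1.732e+06/1.751e+05 = 9.89.

ΔP_A/ΔP_B ≈ 9.89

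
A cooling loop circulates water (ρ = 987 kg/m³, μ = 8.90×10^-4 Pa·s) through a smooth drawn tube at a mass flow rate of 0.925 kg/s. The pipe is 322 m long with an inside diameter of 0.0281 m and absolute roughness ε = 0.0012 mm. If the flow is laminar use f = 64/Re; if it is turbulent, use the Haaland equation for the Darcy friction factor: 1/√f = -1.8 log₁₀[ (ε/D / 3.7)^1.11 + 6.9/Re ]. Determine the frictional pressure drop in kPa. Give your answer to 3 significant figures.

ΔP ≈ 273 kPa

A = πD²/4 = π(0.0281)²/4 = 0.0006202 m²; mean velocity V = ṁ/(ρA) = 0.925/(987 · 0.0006202) = 1.511 m/s.
Reynolds number Re = ρVD/μ = 987 · 1.511 · 0.0281 / 0.00089 = 4.709e+04.
Re > 4000 → turbulent. Relative roughness ε/D = 1.2e-06/0.0281 = 4.27e-05. Haaland: 1/√f = -1.8 log₁₀[(4.27e-05/3.7)^1.11 + 6.9/4.709e+04] = -1.8 log₁₀[3.3e-06 + 0.000147] = 6.884, so f = 0.0211.
Darcy-Weisbach: ΔP = f(L/D)(ρV²/2) = 0.0211·(322/0.0281)·(987·1.511²/2) = 0.0211·1.146e+04·1127 = 2.725e+05 Pa.
ΔP = 2.725e+05 Pa = 273 kPa.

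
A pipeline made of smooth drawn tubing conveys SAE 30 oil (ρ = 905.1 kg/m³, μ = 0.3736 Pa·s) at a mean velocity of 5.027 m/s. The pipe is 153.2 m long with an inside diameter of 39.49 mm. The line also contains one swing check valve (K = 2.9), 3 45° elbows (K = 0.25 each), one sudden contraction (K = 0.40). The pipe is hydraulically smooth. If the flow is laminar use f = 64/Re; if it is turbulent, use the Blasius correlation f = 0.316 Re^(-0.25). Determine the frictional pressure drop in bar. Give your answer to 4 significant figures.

Reynolds number Re = ρVD/μ = 905.1 · 5.027 · 0.03949 / 0.374 = 480.9.
Re < 2300 → laminar flow, so f = 64/Re = 64/480.9 = 0.1331 (the turbulent correlation is not needed).
Total minor-loss coefficient ΣK = 1·2.9 + 3·0.25 + 1·0.4 = 4.05.
ΔP = [f·L/D + ΣK]·(ρV²/2) = [0.1331·153.2/0.03949 + 4.05]·(905.1·5.027²/2) = [516.3 + 4.05]·1.144e+04 = 5.95e+06 Pa.
ΔP = 5.95e+06 Pa = 59.50 bar.

ΔP ≈ 59.50 bar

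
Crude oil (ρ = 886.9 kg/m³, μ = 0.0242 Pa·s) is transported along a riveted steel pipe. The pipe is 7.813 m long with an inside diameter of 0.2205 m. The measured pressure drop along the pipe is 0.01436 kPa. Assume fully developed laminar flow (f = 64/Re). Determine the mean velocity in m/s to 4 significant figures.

V ≈ 0.1154 m/s

For laminar flow, f = 64/Re with Re = ρVD/μ, so Darcy-Weisbach reduces to ΔP = 32μLV/D². Solving for V: V = ΔP·D²/(32μL) = 14.36·(0.2205)²/(32·0.0242·7.813) = 0.1154 m/s.
Check: Re = ρVD/μ = 886.9·0.1154·0.2205/0.0242 = 932.5 < 2300, so the laminar assumption holds.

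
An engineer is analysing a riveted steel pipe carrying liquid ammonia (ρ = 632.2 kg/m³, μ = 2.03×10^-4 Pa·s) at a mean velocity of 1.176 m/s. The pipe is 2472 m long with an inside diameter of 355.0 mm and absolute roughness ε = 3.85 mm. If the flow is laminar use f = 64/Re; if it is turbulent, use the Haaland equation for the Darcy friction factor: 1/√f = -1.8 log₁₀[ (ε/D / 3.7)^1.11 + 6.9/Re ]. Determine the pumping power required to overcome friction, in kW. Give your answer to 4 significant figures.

Reynolds number Re = ρVD/μ = 632.2 · 1.176 · 0.355 / 0.000203 = 1.3e+06.
Re > 4000 → turbulent. Relative roughness ε/D = 0.00385/0.355 = 0.0108. Haaland: 1/√f = -1.8 log₁₀[(0.0108/3.7)^1.11 + 6.9/1.3e+06] = -1.8 log₁₀[0.00154 + 5.31e-06] = 5.058, so f = 0.03908.
Darcy-Weisbach: ΔP = f(L/D)(ρV²/2) = 0.03908·(2472/0.355)·(632.2·1.176²/2) = 0.03908·6963·437.2 = 1.19e+05 Pa.
Q = V·A = 1.176·0.09898 = 0.1164 m³/s.
Pumping power P = QΔP = 0.1164·1.19e+05 = 13849 W = 13.85 kW.

P ≈ 13.85 kW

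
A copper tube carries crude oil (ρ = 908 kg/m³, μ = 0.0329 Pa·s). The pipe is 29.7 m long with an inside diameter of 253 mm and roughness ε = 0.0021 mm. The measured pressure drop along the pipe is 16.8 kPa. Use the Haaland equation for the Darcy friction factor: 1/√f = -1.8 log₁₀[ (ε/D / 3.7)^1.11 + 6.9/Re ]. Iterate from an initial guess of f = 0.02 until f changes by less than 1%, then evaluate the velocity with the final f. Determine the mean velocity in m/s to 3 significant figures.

Rearranging Darcy-Weisbach: V = √(2·ΔP·D/(f·L·ρ)). With ε/D = 2.1e-06/0.253 = 8.3e-06, iterate starting from f = 0.02:
  f = 0.02 → V = √(2·1.68e+04·0.253/(0.02·29.7·908)) = 3.97 m/s; Re = ρVD/μ = 2.772e+04; f → 0.02378
  f = 0.02378 → V = 3.641 m/s; Re = 2.542e+04; f → 0.02428
  f = 0.02428 → V = 3.603 m/s; Re = 2.516e+04; f → 0.02434
Converged (Δf/f < 1%). With the final f = 0.02434: V = √(2·1.68e+04·0.253/(0.02434·29.7·908)) = 3.599 m/s.

V ≈ 3.60 m/s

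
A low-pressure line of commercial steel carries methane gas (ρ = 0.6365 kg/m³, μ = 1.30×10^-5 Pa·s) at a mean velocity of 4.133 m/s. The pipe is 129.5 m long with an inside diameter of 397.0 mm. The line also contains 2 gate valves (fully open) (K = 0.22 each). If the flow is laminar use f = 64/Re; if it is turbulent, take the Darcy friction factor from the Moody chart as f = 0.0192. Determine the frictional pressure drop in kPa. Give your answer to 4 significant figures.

Reynolds number Re = ρVD/μ = 0.6365 · 4.133 · 0.397 / 1.3e-05 = 8.034e+04.
Re > 4000 → turbulent; use the Moody-chart value f = 0.0192.
Total minor-loss coefficient ΣK = 2·0.22 = 0.44.
ΔP = [f·L/D + ΣK]·(ρV²/2) = [0.0192·129.5/0.397 + 0.44]·(0.6365·4.133²/2) = [6.263 + 0.44]·5.436 = 36.44 Pa.
ΔP = 36.44 Pa = 0.03644 kPa.

ΔP ≈ 0.03644 kPa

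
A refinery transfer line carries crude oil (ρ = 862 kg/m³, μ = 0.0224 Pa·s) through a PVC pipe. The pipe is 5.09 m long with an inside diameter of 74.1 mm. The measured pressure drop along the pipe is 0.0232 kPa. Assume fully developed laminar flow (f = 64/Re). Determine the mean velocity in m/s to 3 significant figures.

V ≈ 0.0349 m/s

For laminar flow, f = 64/Re with Re = ρVD/μ, so Darcy-Weisbach reduces to ΔP = 32μLV/D². Solving for V: V = ΔP·D²/(32μL) = 23.2·(0.0741)²/(32·0.0224·5.09) = 0.03491 m/s.
Check: Re = ρVD/μ = 862·0.03491·0.0741/0.0224 = 99.56 < 2300, so the laminar assumption holds.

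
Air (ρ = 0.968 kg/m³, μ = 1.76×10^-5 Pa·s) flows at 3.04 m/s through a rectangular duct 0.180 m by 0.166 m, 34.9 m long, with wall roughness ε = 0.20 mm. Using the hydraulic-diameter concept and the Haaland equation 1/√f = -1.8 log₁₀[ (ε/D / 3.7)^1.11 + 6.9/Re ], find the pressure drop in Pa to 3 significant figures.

ΔP ≈ 23.6 Pa

Hydraulic diameter D_h = 4A/P = 4·(0.18·0.166)/(2·(0.18+0.166)) = 0.1195/0.692 = 0.1727 m.
Re = ρVD_h/μ = 0.968·3.04·0.1727/1.76e-05 = 2.888e+04.
ε/D_h = 0.0002/0.1727 = 0.00116; Haaland gives 1/√f = -1.8 log₁₀[0.000129+0.000239] = 6.182, so f = 0.02617.
ΔP = f(L/D_h)(ρV²/2) = 0.02617·34.9/0.1727·4.473 = 23.65 Pa.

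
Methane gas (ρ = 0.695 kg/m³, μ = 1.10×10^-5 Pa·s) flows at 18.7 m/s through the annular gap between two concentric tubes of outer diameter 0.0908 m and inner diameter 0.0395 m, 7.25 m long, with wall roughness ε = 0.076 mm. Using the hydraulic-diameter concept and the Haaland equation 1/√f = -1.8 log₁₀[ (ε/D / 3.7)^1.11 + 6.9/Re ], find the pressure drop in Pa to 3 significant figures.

Hydraulic diameter D_h = 4A/P = D_o - D_i = 0.0908 - 0.0395 = 0.0513 m.
Re = ρVD_h/μ = 0.695·18.7·0.0513/1.1e-05 = 6.061e+04.
ε/D_h = 7.6e-05/0.0513 = 0.00148; Haaland gives 1/√f = -1.8 log₁₀[0.000169+0.000114] = 6.386, so f = 0.02452.
ΔP = f(L/D_h)(ρV²/2) = 0.02452·7.25/0.0513·121.5 = 421.1 Pa.

ΔP ≈ 421 Pa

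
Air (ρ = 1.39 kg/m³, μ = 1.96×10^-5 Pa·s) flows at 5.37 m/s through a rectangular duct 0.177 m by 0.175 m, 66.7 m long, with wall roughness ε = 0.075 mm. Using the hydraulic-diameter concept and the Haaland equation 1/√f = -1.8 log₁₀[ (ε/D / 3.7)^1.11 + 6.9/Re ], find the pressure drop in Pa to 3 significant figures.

ΔP ≈ 159 Pa

Hydraulic diameter D_h = 4A/P = 4·(0.177·0.175)/(2·(0.177+0.175)) = 0.1239/0.704 = 0.176 m.
Re = ρVD_h/μ = 1.39·5.37·0.176/1.96e-05 = 6.702e+04.
ε/D_h = 7.5e-05/0.176 = 0.000426; Haaland gives 1/√f = -1.8 log₁₀[4.25e-05+0.000103] = 6.907, so f = 0.02096.
ΔP = f(L/D_h)(ρV²/2) = 0.02096·66.7/0.176·20.04 = 159.2 Pa.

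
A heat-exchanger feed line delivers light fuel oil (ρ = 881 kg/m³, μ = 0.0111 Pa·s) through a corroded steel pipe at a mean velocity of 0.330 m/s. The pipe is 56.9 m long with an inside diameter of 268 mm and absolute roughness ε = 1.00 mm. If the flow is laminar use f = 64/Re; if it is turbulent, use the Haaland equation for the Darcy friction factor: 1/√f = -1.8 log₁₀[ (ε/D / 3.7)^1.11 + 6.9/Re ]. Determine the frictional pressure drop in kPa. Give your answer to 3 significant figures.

Reynolds number Re = ρVD/μ = 881 · 0.33 · 0.268 / 0.0111 = 7019.
Re > 4000 → turbulent. Relative roughness ε/D = 0.001/0.268 = 0.00373. Haaland: 1/√f = -1.8 log₁₀[(0.00373/3.7)^1.11 + 6.9/7019] = -1.8 log₁₀[0.000472 + 0.000983] = 5.107, so f = 0.03834.
Darcy-Weisbach: ΔP = f(L/D)(ρV²/2) = 0.03834·(56.9/0.268)·(881·0.33²/2) = 0.03834·212.3·47.97 = 390.5 Pa.
ΔP = 390.5 Pa = 0.391 kPa.

ΔP ≈ 0.391 kPa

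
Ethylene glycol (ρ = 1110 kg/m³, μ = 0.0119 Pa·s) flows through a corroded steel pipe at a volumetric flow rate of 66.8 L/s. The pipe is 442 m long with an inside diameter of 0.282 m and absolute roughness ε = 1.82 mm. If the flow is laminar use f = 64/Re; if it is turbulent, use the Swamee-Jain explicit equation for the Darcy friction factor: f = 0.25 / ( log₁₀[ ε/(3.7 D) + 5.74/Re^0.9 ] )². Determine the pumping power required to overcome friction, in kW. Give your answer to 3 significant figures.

P ≈ 2.39 kW

Q = 66.8 L/s = 66.8/1000 = 0.0668 m³/s.
Cross-sectional area A = πD²/4 = π(0.282)²/4 = 0.06246 m²; mean velocity V = Q/A = 0.0668/0.06246 = 1.07 m/s.
Reynolds number Re = ρVD/μ = 1110 · 1.07 · 0.282 / 0.0119 = 2.813e+04.
Re > 4000 → turbulent. Relative roughness ε/D = 0.00182/0.282 = 0.00645. Swamee-Jain: f = 0.25/(log₁₀[0.00645/3.7 + 5.74/2.813e+04^0.9])² = 0.25/(log₁₀[0.00174 + 0.000568])² = 0.25/(-2.636)² = 0.03598.
Darcy-Weisbach: ΔP = f(L/D)(ρV²/2) = 0.03598·(442/0.282)·(1110·1.07²/2) = 0.03598·1567·634.8 = 3.58e+04 Pa.
Pumping power P = QΔP = 0.0668·3.58e+04 = 2392 W = 2.39 kW.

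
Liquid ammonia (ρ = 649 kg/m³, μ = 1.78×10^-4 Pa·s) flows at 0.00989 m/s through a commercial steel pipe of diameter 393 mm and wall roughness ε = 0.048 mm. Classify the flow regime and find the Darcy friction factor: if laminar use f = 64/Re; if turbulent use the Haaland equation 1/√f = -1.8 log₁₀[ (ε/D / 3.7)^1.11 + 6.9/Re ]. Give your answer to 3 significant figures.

Re = ρVD/μ = 649·0.00989·0.393/0.000178 = 1.417e+04.
Re > 4000 → turbulent. ε/D = 4.8e-05/0.393 = 0.000122; Haaland: 1/√f = -1.8 log₁₀[1.06e-05 + 0.000487] = 5.946, so f = 0.02829.

f ≈ 0.0283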